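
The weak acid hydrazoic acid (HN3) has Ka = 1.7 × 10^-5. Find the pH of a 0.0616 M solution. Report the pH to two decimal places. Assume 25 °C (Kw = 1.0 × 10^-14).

pH = 2.99

HN3 ⇌ N3- + H+
Ka = x²/(0.0616 − x) = 1.7 × 10^-5
Assume x ≪ 0.0616: x ≈ √(1.7 × 10^-5 × 0.0616) = 1.02 × 10^-3 M
Check: 1.7% ionized — well under 5%, approximation valid.
pH = −log[H+] = −log(1.02 × 10^-3) = 2.99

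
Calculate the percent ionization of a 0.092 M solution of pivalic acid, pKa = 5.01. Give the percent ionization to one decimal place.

1.0%

(CH3)3CCOOH ⇌ (CH3)3CCOO- + H+; let x = [H+] at equilibrium.
Ka = 10^(−5.01) = 9.77 × 10^-6
x ≈ √(Ka·C₀) = √(9.77 × 10^-6 × 0.092) = 9.48 × 10^-4 M
Fraction ionized = 9.48 × 10^-4 / 0.092 = 0.0103 → 1.0%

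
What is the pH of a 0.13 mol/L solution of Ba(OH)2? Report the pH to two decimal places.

pH = 13.41

Ba(OH)2 is a strong base (each formula unit releases 2 OH-); [OH-] = 0.26 M.
pOH = -log(0.26) = 0.59
pH = 14.00 - 0.59 = 13.41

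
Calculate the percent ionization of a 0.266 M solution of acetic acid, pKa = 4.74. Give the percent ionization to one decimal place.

0.8%

CH3COOH ⇌ CH3COO- + H+; let x = [H+] at equilibrium.
Ka = 10^(−4.74) = 1.82 × 10^-5
x ≈ √(Ka·C₀) = √(1.82 × 10^-5 × 0.266) = 2.20 × 10^-3 M
Fraction ionized = 2.20 × 10^-3 / 0.266 = 0.0083 → 0.8%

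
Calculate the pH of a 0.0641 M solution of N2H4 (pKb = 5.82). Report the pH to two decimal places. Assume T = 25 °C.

pH = 10.49

N2H4 + H2O ⇌ N2H5+ + OH-
Kb = 10^(−5.82) = 1.51 × 10^-6
From the ICE table, Kb = x²/(0.0641 − x) = 1.51 × 10^-6.
Assume x ≪ 0.0641: x ≈ √(1.51 × 10^-6 × 0.0641) = 3.11 × 10^-4 M
pOH = 3.51, so pH = 14.00 − pOH = 10.49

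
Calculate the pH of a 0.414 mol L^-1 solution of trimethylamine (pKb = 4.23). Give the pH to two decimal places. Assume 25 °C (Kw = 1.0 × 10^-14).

(CH3)3N + H2O ⇌ (CH3)3NH+ + OH-
Kb = 10^(−4.23) = 5.89 × 10^-5
From the ICE table, Kb = x²/(0.414 − x) = 5.89 × 10^-5.
Neglecting x in the denominator: x = √(5.89 × 10^-5 × 0.414) = 4.94 × 10^-3 M
pOH = −log(4.94 × 10^-3) = 2.31; pH = 14.00 − 2.31 = 11.69

pH = 11.69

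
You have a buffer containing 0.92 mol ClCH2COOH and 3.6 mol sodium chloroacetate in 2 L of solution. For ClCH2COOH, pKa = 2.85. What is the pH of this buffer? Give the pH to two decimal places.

pH = 3.44

pH = pKa + log([A⁻]/[HA]) = 2.85 + log(3.6/0.92)
pH = 2.85 + (+0.593) = 3.44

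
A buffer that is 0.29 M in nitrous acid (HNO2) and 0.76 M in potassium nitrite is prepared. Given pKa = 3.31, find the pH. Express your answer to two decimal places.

pH = 3.73

Henderson–Hasselbalch: pH = pKa + log([NO2-]/[HNO2]) = 3.31 + log(0.76/0.29)
pH = 3.31 + (+0.418) = 3.73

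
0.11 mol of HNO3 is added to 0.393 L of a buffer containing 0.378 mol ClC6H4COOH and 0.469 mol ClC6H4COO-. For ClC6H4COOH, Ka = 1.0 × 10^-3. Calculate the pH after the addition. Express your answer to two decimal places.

After neutralization: n(ClC6H4COOH) = 0.488 mol, n(ClC6H4COO-) = 0.359 mol.
pKa = −log(1.0 × 10^-3) = 3.000
pH = pKa + log([A⁻]/[HA]) = 3.000 + log(0.359/0.488) = 3.000 -0.133

pH = 2.87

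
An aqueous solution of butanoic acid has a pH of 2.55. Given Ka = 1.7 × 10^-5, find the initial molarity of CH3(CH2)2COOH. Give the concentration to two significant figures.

C₀ = 4.7 × 10^-1 M

[H+] = 10^(-2.55) = 2.82 × 10^-3 M = x
Ka = x²/(C₀ − x) ⇒ C₀ = x + x²/Ka
C₀ = 2.82 × 10^-3 + (2.82 × 10^-3)²/(1.7 × 10^-5) = 4.71 × 10^-1 M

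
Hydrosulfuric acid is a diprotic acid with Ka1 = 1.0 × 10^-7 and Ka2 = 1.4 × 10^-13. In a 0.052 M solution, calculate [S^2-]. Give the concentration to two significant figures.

1.4 × 10^-13 M

First ionization gives [H+] ≈ [HS-] = 7.21 × 10^-5 M.
Second step: Ka2 = [H+][S^2-]/[HS-] ≈ [S^2-] (since [H+] ≈ [HS-]).
So [S^2-] ≈ Ka2.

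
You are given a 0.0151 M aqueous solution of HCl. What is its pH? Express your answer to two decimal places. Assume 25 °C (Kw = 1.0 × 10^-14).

HCl is a strong acid and dissociates completely, so [H+] = 0.0151 M.
pH = -log(0.0151) = 1.82

pH = 1.82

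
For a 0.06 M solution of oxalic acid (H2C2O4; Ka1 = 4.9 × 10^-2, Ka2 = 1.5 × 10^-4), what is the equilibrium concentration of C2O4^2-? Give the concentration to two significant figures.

First ionization gives [H+] ≈ [HC2O4-] = 3.50 × 10^-2 M.
Second step: Ka2 = [H+][C2O4^2-]/[HC2O4-] ≈ [C2O4^2-] (since [H+] ≈ [HC2O4-]).
So [C2O4^2-] ≈ Ka2.

1.5 × 10^-4 M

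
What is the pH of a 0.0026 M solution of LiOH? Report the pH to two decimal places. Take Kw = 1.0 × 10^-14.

LiOH is a strong base; [OH-] = 0.0026 M.
pOH = -log(0.0026) = 2.59
pH = 14.00 - 2.59 = 11.41

pH = 11.41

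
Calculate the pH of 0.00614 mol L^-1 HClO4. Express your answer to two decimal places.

HClO4 is a strong acid and dissociates completely, so [H+] = 0.00614 M.
pH = -log(0.00614) = 2.21

pH = 2.21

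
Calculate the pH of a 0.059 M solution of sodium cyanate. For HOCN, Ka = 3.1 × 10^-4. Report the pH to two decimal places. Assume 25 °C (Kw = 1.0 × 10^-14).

OCN- is the conjugate base of the weak acid HOCN.
Kb = Kw/Ka = 1.0×10^-14 / 3.1 × 10^-4 = 3.23 × 10^-11
Let x = [OH-] at equilibrium. Kb = x²/(0.059 − x).
Assume x ≪ 0.059: x ≈ √(3.23 × 10^-11 × 0.059) = 1.38 × 10^-6 M
Check: 0.0023% ionized — well under 5%, approximation valid.
pOH = 5.86, so pH = 14.00 − pOH = 8.14

pH = 8.14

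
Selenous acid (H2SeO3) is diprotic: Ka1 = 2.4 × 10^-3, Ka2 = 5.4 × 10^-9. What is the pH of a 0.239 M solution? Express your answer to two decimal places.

pH = 1.64

Ka1 ≫ Ka2, so treat the first dissociation as the only significant source of H+.
Ka1 = x²/(0.239 − x) = 2.4 × 10^-3
Solving the quadratic: x = (−Ka1 + √(Ka1² + 4·Ka1·C₀))/2 = 2.28 × 10^-2 M
pH = −log(2.28 × 10^-2) = 1.64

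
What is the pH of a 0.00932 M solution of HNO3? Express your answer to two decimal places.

HNO3 is a strong acid and dissociates completely, so [H+] = 0.00932 M.
pH = -log(0.00932) = 2.03

pH = 2.03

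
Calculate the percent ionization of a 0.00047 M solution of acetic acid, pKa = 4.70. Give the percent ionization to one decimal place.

CH3COOH ⇌ CH3COO- + H+; let x = [H+] at equilibrium.
Ka = 10^(−4.70) = 2.00 × 10^-5
Ka = x²/(C₀ − x); solving the quadratic gives x = 8.75 × 10^-5 M.
% ionization = x/C₀ × 100% = 8.75 × 10^-5/0.00047 × 100% = 18.6%

18.6%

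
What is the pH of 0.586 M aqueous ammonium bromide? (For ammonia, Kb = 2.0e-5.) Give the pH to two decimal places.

pH = 4.77

NH4+ is the conjugate acid of the weak base NH3.
Ka = Kw/Kb = 1.0×10^-14 / 2.0 × 10^-5 = 5.00 × 10^-10
Ka = [H+]²/(0.586 − [H+]) = 5.00 × 10^-10
Since Ka ≪ C₀, [H+] ≈ √(Ka·C₀) = 1.71 × 10^-5 M.
pH = −log(1.71 × 10^-5) = 4.77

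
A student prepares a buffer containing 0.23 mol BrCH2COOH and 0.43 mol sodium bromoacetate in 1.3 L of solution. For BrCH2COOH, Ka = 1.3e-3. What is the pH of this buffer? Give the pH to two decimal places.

pH = 3.16

pKa = −log(1.3 × 10^-3) = 2.886
Henderson–Hasselbalch: pH = pKa + log([BrCH2COO-]/[BrCH2COOH]) = 2.886 + log(0.43/0.23)
pH = 2.886 + (+0.272) = 3.16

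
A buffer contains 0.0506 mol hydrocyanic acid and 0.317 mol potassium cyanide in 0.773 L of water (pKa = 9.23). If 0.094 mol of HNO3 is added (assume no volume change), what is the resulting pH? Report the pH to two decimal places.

Added H+ converts CN- to HCN: HCN → 0.145 mol, CN- → 0.223 mol.
pH = pKa + log(n_CN-/n_HCN) = 9.23 + log(0.223/0.145) = 9.23 + (+0.187)

pH = 9.42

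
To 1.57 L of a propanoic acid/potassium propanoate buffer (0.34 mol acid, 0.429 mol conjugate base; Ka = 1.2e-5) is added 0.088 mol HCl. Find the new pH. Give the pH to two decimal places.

pH = 4.82

Added H+ converts CH3CH2COO- to CH3CH2COOH: CH3CH2COOH → 0.428 mol, CH3CH2COO- → 0.341 mol.
pKa = −log(1.2 × 10^-5) = 4.921
pH = pKa + log([A⁻]/[HA]) = 4.921 + log(0.341/0.428) = 4.921 -0.099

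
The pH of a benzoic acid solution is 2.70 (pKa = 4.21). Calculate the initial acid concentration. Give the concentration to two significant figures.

C₀ = 6.7 × 10^-2 M

[H+] = 10^(-2.70) = 2.00 × 10^-3 M = x
Ka = 10^(−4.21) = 6.17 × 10^-5
Ka = x²/(C₀ − x) ⇒ C₀ = x + x²/Ka
C₀ = 2.00 × 10^-3 + (2.00 × 10^-3)²/(6.17 × 10^-5) = 6.68 × 10^-2 M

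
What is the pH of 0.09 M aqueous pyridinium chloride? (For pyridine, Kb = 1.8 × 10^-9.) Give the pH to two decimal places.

pH = 3.15

C5H5NH+ is the conjugate acid of the weak base C5H5N.
Ka = Kw/Kb = 1.0×10^-14 / 1.8 × 10^-9 = 5.56 × 10^-6
Ka = x²/(0.09 − x) = 5.56 × 10^-6
Assume x ≪ 0.09: x ≈ √(5.56 × 10^-6 × 0.09) = 7.07 × 10^-4 M
pH = −log(7.07 × 10^-4) = 3.15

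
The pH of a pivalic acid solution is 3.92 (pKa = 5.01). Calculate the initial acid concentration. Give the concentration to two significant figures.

C₀ = 1.6 × 10^-3 M

[H+] = 10^(-3.92) = 1.20 × 10^-4 M = x
Ka = 10^(−5.01) = 9.77 × 10^-6
Ka = x²/(C₀ − x) ⇒ C₀ = x + x²/Ka
C₀ = 1.20 × 10^-4 + (1.20 × 10^-4)²/(9.77 × 10^-6) = 1.59 × 10^-3 M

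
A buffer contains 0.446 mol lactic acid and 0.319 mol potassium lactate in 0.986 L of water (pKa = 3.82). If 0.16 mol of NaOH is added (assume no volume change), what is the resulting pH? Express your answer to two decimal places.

After neutralization: n(CH3CH(OH)COOH) = 0.286 mol, n(CH3CH(OH)COO-) = 0.479 mol.
Henderson–Hasselbalch with mole ratio 0.479/0.286: pH = 3.82 + (+0.224)

pH = 4.04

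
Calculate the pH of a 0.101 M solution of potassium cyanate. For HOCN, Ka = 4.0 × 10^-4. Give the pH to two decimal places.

pH = 8.20

OCN- is the conjugate base of the weak acid HOCN.
Kb = Kw/Ka = 1.0×10^-14 / 4.0 × 10^-4 = 2.50 × 10^-11
From the ICE table, Kb = x²/(0.101 − x) = 2.50 × 10^-11.
Since Kb ≪ C₀, x ≈ √(Kb·C₀) = 1.59 × 10^-6 M.
(x/C₀ = 0.0016% < 5%, so the approximation holds.)
pOH = −log(1.59 × 10^-6) = 5.80; pH = 14.00 − 5.80 = 8.20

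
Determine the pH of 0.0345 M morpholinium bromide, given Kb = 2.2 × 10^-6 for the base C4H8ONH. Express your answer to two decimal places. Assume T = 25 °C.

pH = 4.90

C4H8ONH2+ is the conjugate acid of the weak base C4H8ONH.
Ka = Kw/Kb = 1.0×10^-14 / 2.2 × 10^-6 = 4.55 × 10^-9
From the ICE table, Ka = x²/(0.0345 − x) = 4.55 × 10^-9.
Neglecting x in the denominator: x = √(4.55 × 10^-9 × 0.0345) = 1.25 × 10^-5 M
(x/C₀ = 0.036% < 5%, so the approximation holds.)
pH = −log(1.25 × 10^-5) = 4.90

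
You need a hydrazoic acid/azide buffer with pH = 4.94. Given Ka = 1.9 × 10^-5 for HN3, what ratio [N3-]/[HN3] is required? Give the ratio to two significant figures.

ratio = 1.7

pKa = -log(1.9 × 10^-5) = 4.721
pH = pKa + log(r) ⇒ log(r) = 4.94 − 4.721 = +0.219
r = [N3-]/[HN3] = 10^(+0.219) = 1.66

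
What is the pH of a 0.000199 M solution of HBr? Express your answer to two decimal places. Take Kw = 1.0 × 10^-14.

pH = 3.70

HBr is a strong acid and dissociates completely, so [H+] = 0.000199 M.
pH = -log(0.000199) = 3.70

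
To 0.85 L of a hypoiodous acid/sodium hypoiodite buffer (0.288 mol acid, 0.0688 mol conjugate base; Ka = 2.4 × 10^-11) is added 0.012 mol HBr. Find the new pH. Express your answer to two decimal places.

pH = 9.90

After neutralization: n(HOI) = 0.3 mol, n(OI-) = 0.0568 mol.
pKa = −log(2.4 × 10^-11) = 10.620
Henderson–Hasselbalch with mole ratio 0.0568/0.3: pH = 10.620 + (-0.723)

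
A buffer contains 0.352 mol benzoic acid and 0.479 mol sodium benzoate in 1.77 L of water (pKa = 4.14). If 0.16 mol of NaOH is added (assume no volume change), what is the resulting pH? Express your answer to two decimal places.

After neutralization: n(C6H5COOH) = 0.192 mol, n(C6H5COO-) = 0.639 mol.
pH = pKa + log([A⁻]/[HA]) = 4.14 + log(0.639/0.192) = 4.14 +0.522

pH = 4.66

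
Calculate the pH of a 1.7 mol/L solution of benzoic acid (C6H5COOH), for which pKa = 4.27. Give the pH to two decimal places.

C6H5COOH ⇌ C6H5COO- + H+
Ka = 10^(−4.27) = 5.37 × 10^-5
Ka = x²/(1.7 − x) = 5.37 × 10^-5
Assume x ≪ 1.7: x ≈ √(5.37 × 10^-5 × 1.7) = 9.55 × 10^-3 M
(x/C₀ = 0.56% < 5%, so the approximation holds.)
pH = −log(9.55 × 10^-3) = 2.02

pH = 2.02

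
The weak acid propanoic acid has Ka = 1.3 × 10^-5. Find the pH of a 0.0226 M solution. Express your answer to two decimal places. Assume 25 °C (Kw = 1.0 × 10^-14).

pH = 3.27

CH3CH2COOH ⇌ CH3CH2COO- + H+
Ka = [H+]²/(0.0226 − [H+]) = 1.3 × 10^-5
Neglecting [H+] in the denominator: [H+] = √(1.3 × 10^-5 × 0.0226) = 5.42 × 10^-4 M
([H+]/C₀ = 2.4% < 5%, so the approximation holds.)
pH = −log(5.42 × 10^-4) = 3.27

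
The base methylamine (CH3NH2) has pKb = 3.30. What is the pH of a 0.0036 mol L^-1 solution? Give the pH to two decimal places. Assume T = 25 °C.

CH3NH2 + H2O ⇌ CH3NH3+ + OH-
Kb = 10^(−3.30) = 5.01 × 10^-4
Kb = x²/(0.0036 − x) = 5.01 × 10^-4
The 5% rule fails; solving x² + Kb·x − Kb·C₀ = 0 exactly:
x = [−0.000501 + √(0.000501² + 7.21e-06)]/2 = 1.12 × 10^-3 M
pOH = −log(1.12 × 10^-3) = 2.95; pH = 14.00 − 2.95 = 11.05

pH = 11.05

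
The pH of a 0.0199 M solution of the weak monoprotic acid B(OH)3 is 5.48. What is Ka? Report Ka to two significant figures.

[H+] = 10^(-5.48) = 3.31 × 10^-6 M
At equilibrium [HA] = 0.0199 − 3.31 × 10^-6 = 1.99 × 10^-2 M
Ka = [H+][A-]/[HA] = (3.31 × 10^-6)² / 1.99 × 10^-2 = 5.5 × 10^-10

Ka = 5.5 × 10^-10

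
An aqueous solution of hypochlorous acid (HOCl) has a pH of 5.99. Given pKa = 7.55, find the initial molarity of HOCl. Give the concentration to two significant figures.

C₀ = 3.8 × 10^-5 M

[H+] = 10^(-5.99) = 1.02 × 10^-6 M = x
Ka = 10^(−7.55) = 2.82 × 10^-8
Ka = x²/(C₀ − x) ⇒ C₀ = x + x²/Ka
C₀ = 1.02 × 10^-6 + (1.02 × 10^-6)²/(2.82 × 10^-8) = 3.79 × 10^-5 M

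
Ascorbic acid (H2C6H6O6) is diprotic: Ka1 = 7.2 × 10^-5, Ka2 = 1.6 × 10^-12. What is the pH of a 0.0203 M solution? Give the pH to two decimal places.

pH = 2.93

Since Ka1 ≫ Ka2, the first ionization dominates [H+].
Ka1 = x²/(0.0203 − x) = 7.2 × 10^-5
Solving the quadratic: x = (−Ka1 + √(Ka1² + 4·Ka1·C₀))/2 = 1.17 × 10^-3 M
pH = −log(1.17 × 10^-3) = 2.93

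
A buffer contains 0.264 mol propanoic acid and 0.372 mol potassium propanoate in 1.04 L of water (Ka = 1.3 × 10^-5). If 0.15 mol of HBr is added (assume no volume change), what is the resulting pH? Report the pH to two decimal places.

pH = 4.62

Added H+ converts CH3CH2COO- to CH3CH2COOH: CH3CH2COOH → 0.414 mol, CH3CH2COO- → 0.222 mol.
pKa = −log(1.3 × 10^-5) = 4.886
pH = pKa + log([A⁻]/[HA]) = 4.886 + log(0.222/0.414) = 4.886 -0.271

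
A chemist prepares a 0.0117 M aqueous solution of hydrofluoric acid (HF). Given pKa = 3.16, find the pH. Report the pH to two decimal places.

pH = 2.60

HF ⇌ F- + H+
Ka = 10^(−3.16) = 6.92 × 10^-4
Let x = [H+] at equilibrium. Ka = x²/(0.0117 − x).
The 5% rule fails; solving x² + Ka·x − Ka·C₀ = 0 exactly:
x = [−0.000692 + √(0.000692² + 3.24e-05)]/2 = 2.52 × 10^-3 M
pH = −log[H+] = −log(2.52 × 10^-3) = 2.60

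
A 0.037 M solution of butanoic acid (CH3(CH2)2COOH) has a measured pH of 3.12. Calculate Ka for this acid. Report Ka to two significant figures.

[H+] = 10^(-3.12) = 7.59 × 10^-4 M
At equilibrium [HA] = 0.037 − 7.59 × 10^-4 = 3.62 × 10^-2 M
Ka = [H+][A-]/[HA] = (7.59 × 10^-4)² / 3.62 × 10^-2 = 1.6 × 10^-5

Ka = 1.6 × 10^-5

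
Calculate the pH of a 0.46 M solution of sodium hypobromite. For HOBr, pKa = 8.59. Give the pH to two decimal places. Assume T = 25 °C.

OBr- is the conjugate base of the weak acid HOBr.
Ka = 10^(−8.59) = 2.57 × 10^-9
Kb = Kw/Ka = 1.0×10^-14 / 2.57 × 10^-9 = 3.89 × 10^-6
Kb = [OH-]²/(0.46 − [OH-]) = 3.89 × 10^-6
Since Kb ≪ C₀, [OH-] ≈ √(Kb·C₀) = 1.34 × 10^-3 M.
pOH = −log(1.34 × 10^-3) = 2.87; pH = 14.00 − 2.87 = 11.13

pH = 11.13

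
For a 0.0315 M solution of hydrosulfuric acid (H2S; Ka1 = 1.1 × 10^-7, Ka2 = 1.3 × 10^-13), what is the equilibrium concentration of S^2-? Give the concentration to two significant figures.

1.3 × 10^-13 M

First ionization gives [H+] ≈ [HS-] = 5.89 × 10^-5 M.
Second step: Ka2 = [H+][S^2-]/[HS-] ≈ [S^2-] (since [H+] ≈ [HS-]).
So [S^2-] ≈ Ka2.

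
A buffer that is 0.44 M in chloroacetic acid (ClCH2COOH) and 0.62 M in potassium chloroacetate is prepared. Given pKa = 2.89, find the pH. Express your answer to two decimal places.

pH = 3.04

Using pH = pKa + log([base]/[acid]) with [base]/[acid] = 0.62/0.44:
pH = 2.89 + (+0.149) = 3.04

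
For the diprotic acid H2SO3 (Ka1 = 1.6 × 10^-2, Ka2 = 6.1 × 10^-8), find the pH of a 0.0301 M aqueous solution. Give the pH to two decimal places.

Since Ka1 ≫ Ka2, the first ionization dominates [H+].
Ka1 = x²/(0.0301 − x) = 1.6 × 10^-2
Solving the quadratic: x = (−Ka1 + √(Ka1² + 4·Ka1·C₀))/2 = 1.54 × 10^-2 M
pH = −log(1.54 × 10^-2) = 1.81

pH = 1.81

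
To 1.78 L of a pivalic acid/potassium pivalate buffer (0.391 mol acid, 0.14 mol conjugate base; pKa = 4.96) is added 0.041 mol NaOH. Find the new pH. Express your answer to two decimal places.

After neutralization: n((CH3)3CCOOH) = 0.35 mol, n((CH3)3CCOO-) = 0.181 mol.
Henderson–Hasselbalch with mole ratio 0.181/0.35: pH = 4.96 + (-0.286)

pH = 4.67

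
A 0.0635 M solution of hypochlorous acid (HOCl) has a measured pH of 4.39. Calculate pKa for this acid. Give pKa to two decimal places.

[H+] = 10^(-4.39) = 4.07 × 10^-5 M
At equilibrium [HA] = 0.0635 − 4.07 × 10^-5 = 6.35 × 10^-2 M
Ka = [H+][A-]/[HA] = (4.07 × 10^-5)² / 6.35 × 10^-2 = 2.61 × 10^-8
pKa = -log(2.61 × 10^-8) = 7.58

pKa = 7.58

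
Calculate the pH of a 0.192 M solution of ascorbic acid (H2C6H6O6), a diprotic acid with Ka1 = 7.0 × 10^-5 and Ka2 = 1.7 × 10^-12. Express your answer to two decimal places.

pH = 2.44

Ka1 ≫ Ka2, so treat the first dissociation as the only significant source of H+.
Ka1 = x²/(0.192 − x) = 7.0 × 10^-5
x ≈ √(7.0 × 10^-5 × 0.192) = 3.67 × 10^-3 M
pH = −log(3.67 × 10^-3) = 2.44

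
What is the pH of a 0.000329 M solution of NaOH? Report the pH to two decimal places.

NaOH is a strong base; [OH-] = 0.000329 M.
pOH = -log(0.000329) = 3.48
pH = 14.00 - 3.48 = 10.52

pH = 10.52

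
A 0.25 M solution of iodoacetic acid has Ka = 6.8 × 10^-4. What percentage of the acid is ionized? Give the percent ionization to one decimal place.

ICH2COOH ⇌ ICH2COO- + H+; let x = [H+] at equilibrium.
Ka = x²/(C₀ − x); solving the quadratic gives x = 1.27 × 10^-2 M.
Fraction ionized = 1.27 × 10^-2 / 0.25 = 0.0508 → 5.1%

5.1%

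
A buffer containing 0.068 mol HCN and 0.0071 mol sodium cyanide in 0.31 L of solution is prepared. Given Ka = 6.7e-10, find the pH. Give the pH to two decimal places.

pKa = −log(6.7 × 10^-10) = 9.174
Henderson–Hasselbalch: pH = pKa + log([CN-]/[HCN]) = 9.174 + log(0.0071/0.068)
pH = 9.174 + (-0.981) = 8.19

pH = 8.19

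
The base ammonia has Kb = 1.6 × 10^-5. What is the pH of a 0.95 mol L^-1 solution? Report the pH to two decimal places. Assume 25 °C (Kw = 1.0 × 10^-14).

pH = 11.59

NH3 + H2O ⇌ NH4+ + OH-
From the ICE table, Kb = [OH-]²/(0.95 − [OH-]) = 1.6 × 10^-5.
Neglecting [OH-] in the denominator: [OH-] = √(1.6 × 10^-5 × 0.95) = 3.90 × 10^-3 M
([OH-]/C₀ = 0.41% < 5%, so the approximation holds.)
pOH = −log(3.90 × 10^-3) = 2.41; pH = 14.00 − 2.41 = 11.59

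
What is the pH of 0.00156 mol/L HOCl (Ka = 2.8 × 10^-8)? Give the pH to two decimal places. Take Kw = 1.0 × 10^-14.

pH = 5.18

HOCl ⇌ OCl- + H+
Let x = [H+] at equilibrium. Ka = x²/(0.00156 − x).
Neglecting x in the denominator: x = √(2.8 × 10^-8 × 0.00156) = 6.61 × 10^-6 M
pH = −log(6.61 × 10^-6) = 5.18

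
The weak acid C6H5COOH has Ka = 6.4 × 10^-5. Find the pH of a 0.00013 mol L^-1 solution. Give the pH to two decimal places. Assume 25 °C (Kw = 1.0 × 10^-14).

C6H5COOH ⇌ C6H5COO- + H+
Ka = x²/(0.00013 − x) = 6.4 × 10^-5
The 5% rule fails; solving x² + Ka·x − Ka·C₀ = 0 exactly:
x = (−Ka + √(Ka² + 4·Ka·C₀))/2 = 6.47 × 10^-5 M
pH = −log[H+] = −log(6.47 × 10^-5) = 4.19

pH = 4.19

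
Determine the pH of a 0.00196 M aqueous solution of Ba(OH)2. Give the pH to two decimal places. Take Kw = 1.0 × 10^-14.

Ba(OH)2 is a strong base (each formula unit releases 2 OH-); [OH-] = 0.00392 M.
pOH = -log(0.00392) = 2.41
pH = 14.00 - 2.41 = 11.59

pH = 11.59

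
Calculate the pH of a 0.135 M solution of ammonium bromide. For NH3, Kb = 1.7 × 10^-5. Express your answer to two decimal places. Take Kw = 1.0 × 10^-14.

NH4+ is the conjugate acid of the weak base NH3.
Ka = Kw/Kb = 1.0×10^-14 / 1.7 × 10^-5 = 5.88 × 10^-10
From the ICE table, Ka = x²/(0.135 − x) = 5.88 × 10^-10.
Neglecting x in the denominator: x = √(5.88 × 10^-10 × 0.135) = 8.91 × 10^-6 M
(x/C₀ = 0.0066% < 5%, so the approximation holds.)
pH = −log(8.91 × 10^-6) = 5.05

pH = 5.05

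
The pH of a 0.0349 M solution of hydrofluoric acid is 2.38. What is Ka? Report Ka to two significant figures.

[H+] = 10^(-2.38) = 4.17 × 10^-3 M
At equilibrium [HA] = 0.0349 − 4.17 × 10^-3 = 3.07 × 10^-2 M
Ka = [H+][A-]/[HA] = (4.17 × 10^-3)² / 3.07 × 10^-2 = 5.7 × 10^-4

Ka = 5.7 × 10^-4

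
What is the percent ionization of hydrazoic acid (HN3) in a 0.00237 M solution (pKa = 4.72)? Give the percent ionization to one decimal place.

HN3 ⇌ N3- + H+; let x = [H+] at equilibrium.
Ka = 10^(−4.72) = 1.91 × 10^-5
Solve x² + 1.91e-05x − 4.53e-08 = 0 → x = 2.03 × 10^-4 M
Fraction ionized = 2.03 × 10^-4 / 0.00237 = 0.0857 → 8.6%

8.6%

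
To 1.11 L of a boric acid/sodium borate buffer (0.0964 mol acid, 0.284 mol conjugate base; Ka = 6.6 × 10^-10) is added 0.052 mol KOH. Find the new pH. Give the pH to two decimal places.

OH- converts B(OH)3 to B(OH)4-: B(OH)3 → 0.0444 mol, B(OH)4- → 0.336 mol.
pKa = −log(6.6 × 10^-10) = 9.180
pH = pKa + log(n_B(OH)4-/n_B(OH)3) = 9.180 + log(0.336/0.0444) = 9.180 + (+0.879)

pH = 10.06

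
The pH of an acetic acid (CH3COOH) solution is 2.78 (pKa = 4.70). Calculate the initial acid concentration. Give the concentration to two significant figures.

C₀ = 1.4 × 10^-1 M

[H+] = 10^(-2.78) = 1.66 × 10^-3 M = x
Ka = 10^(−4.70) = 2.00 × 10^-5
Ka = x²/(C₀ − x) ⇒ C₀ = x + x²/Ka
C₀ = 1.66 × 10^-3 + (1.66 × 10^-3)²/(2.00 × 10^-5) = 1.39 × 10^-1 M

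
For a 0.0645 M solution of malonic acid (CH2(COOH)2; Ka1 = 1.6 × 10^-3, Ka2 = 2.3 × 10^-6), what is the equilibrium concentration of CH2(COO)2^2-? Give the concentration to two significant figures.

2.3 × 10^-6 M

First ionization gives [H+] ≈ [CH2(COOH)COO-] = 9.39 × 10^-3 M.
Second step: Ka2 = [H+][CH2(COO)2^2-]/[CH2(COOH)COO-] ≈ [CH2(COO)2^2-] (since [H+] ≈ [CH2(COOH)COO-]).
So [CH2(COO)2^2-] ≈ Ka2.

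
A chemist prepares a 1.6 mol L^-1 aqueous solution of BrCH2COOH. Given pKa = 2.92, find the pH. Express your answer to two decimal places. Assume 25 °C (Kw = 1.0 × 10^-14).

BrCH2COOH ⇌ BrCH2COO- + H+
Ka = 10^(−2.92) = 1.20 × 10^-3
From the ICE table, Ka = [H+]²/(1.6 − [H+]) = 1.20 × 10^-3.
Neglecting [H+] in the denominator: [H+] = √(1.20 × 10^-3 × 1.6) = 4.38 × 10^-2 M
pH = −log(4.38 × 10^-2) = 1.36

pH = 1.36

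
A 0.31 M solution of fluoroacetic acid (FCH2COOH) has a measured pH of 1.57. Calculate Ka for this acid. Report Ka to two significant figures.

[H+] = 10^(-1.57) = 2.69 × 10^-2 M
At equilibrium [HA] = 0.31 − 2.69 × 10^-2 = 2.83 × 10^-1 M
Ka = [H+][A-]/[HA] = (2.69 × 10^-2)² / 2.83 × 10^-1 = 2.6 × 10^-3

Ka = 2.6 × 10^-3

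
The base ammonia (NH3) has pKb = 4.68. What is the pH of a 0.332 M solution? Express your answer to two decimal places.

pH = 11.42

NH3 + H2O ⇌ NH4+ + OH-
Kb = 10^(−4.68) = 2.09 × 10^-5
Kb = [OH-]²/(0.332 − [OH-]) = 2.09 × 10^-5
Neglecting [OH-] in the denominator: [OH-] = √(2.09 × 10^-5 × 0.332) = 2.63 × 10^-3 M
Check: 0.79% ionized — well under 5%, approximation valid.
pOH = 2.58, so pH = 14.00 − pOH = 11.42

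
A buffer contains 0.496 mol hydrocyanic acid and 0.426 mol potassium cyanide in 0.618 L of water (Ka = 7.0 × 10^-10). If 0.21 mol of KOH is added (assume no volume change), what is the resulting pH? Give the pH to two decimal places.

pH = 9.50

OH- converts HCN to CN-: HCN → 0.286 mol, CN- → 0.636 mol.
pKa = −log(7.0 × 10^-10) = 9.155
pH = pKa + log(n_CN-/n_HCN) = 9.155 + log(0.636/0.286) = 9.155 + (+0.347)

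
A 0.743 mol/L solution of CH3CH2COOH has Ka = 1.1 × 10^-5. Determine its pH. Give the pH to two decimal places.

CH3CH2COOH ⇌ CH3CH2COO- + H+
Ka = [H+]²/(0.743 − [H+]) = 1.1 × 10^-5
Since Ka ≪ C₀, [H+] ≈ √(Ka·C₀) = 2.86 × 10^-3 M.
Check: 0.38% ionized — well under 5%, approximation valid.
pH = −log[H+] = −log(2.86 × 10^-3) = 2.54

pH = 2.54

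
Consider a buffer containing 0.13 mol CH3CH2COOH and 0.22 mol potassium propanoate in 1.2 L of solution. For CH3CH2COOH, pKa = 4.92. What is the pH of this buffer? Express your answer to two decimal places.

pH = 5.15

Henderson–Hasselbalch: pH = pKa + log([CH3CH2COO-]/[CH3CH2COOH]) = 4.92 + log(0.22/0.13)
pH = 4.92 + (+0.228) = 5.15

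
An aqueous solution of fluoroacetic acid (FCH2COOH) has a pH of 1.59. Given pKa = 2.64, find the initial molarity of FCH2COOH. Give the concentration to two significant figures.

[H+] = 10^(-1.59) = 2.57 × 10^-2 M = x
Ka = 10^(−2.64) = 2.29 × 10^-3
Ka = x²/(C₀ − x) ⇒ C₀ = x + x²/Ka
C₀ = 2.57 × 10^-2 + (2.57 × 10^-2)²/(2.29 × 10^-3) = 3.14 × 10^-1 M

C₀ = 3.1 × 10^-1 M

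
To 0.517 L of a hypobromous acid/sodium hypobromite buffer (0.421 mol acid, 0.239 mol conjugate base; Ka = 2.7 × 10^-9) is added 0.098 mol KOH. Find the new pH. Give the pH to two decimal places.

After neutralization: n(HOBr) = 0.323 mol, n(OBr-) = 0.337 mol.
pKa = −log(2.7 × 10^-9) = 8.569
pH = pKa + log([A⁻]/[HA]) = 8.569 + log(0.337/0.323) = 8.569 +0.018

pH = 8.59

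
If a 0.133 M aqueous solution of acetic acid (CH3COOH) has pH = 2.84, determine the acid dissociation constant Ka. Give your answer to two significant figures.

Ka = 1.6 × 10^-5

[H+] = 10^(-2.84) = 1.45 × 10^-3 M
At equilibrium [HA] = 0.133 − 1.45 × 10^-3 = 1.32 × 10^-1 M
Ka = [H+][A-]/[HA] = (1.45 × 10^-3)² / 1.32 × 10^-1 = 1.6 × 10^-5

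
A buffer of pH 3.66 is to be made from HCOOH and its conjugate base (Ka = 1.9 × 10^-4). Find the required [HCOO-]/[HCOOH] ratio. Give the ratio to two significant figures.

pKa = -log(1.9 × 10^-4) = 3.721
pH = pKa + log(r) ⇒ log(r) = 3.66 − 3.721 = -0.061
r = [HCOO-]/[HCOOH] = 10^(-0.061) = 0.869

ratio = 0.87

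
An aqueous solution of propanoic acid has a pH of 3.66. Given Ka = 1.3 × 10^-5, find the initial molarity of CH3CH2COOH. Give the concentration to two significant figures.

C₀ = 3.9 × 10^-3 M

[H+] = 10^(-3.66) = 2.19 × 10^-4 M = x
Ka = x²/(C₀ − x) ⇒ C₀ = x + x²/Ka
C₀ = 2.19 × 10^-4 + (2.19 × 10^-4)²/(1.3 × 10^-5) = 3.91 × 10^-3 M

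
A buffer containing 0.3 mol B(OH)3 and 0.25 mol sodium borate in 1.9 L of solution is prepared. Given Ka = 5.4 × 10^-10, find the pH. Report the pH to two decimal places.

pKa = −log(5.4 × 10^-10) = 9.268
Henderson–Hasselbalch: pH = pKa + log([B(OH)4-]/[B(OH)3]) = 9.268 + log(0.25/0.3)
pH = 9.268 + (-0.079) = 9.19

pH = 9.19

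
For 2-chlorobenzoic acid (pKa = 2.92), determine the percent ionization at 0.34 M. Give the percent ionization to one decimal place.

5.8%

ClC6H4COOH ⇌ ClC6H4COO- + H+; let x = [H+] at equilibrium.
Ka = 10^(−2.92) = 1.20 × 10^-3
Ka = x²/(C₀ − x); solving the quadratic gives x = 1.96 × 10^-2 M.
% ionization = x/C₀ × 100% = 1.96 × 10^-2/0.34 × 100% = 5.8%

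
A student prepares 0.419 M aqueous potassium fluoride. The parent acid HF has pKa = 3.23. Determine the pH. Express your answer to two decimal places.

F- is the conjugate base of the weak acid HF.
Ka = 10^(−3.23) = 5.89 × 10^-4
Kb = Kw/Ka = 1.0×10^-14 / 5.89 × 10^-4 = 1.70 × 10^-11
From the ICE table, Kb = x²/(0.419 − x) = 1.70 × 10^-11.
Since Kb ≪ C₀, x ≈ √(Kb·C₀) = 2.67 × 10^-6 M.
pOH = 5.57, so pH = 14.00 − pOH = 8.43

pH = 8.43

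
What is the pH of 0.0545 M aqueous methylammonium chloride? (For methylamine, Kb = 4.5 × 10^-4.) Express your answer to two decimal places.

pH = 5.96

CH3NH3+ is the conjugate acid of the weak base CH3NH2.
Ka = Kw/Kb = 1.0×10^-14 / 4.5 × 10^-4 = 2.22 × 10^-11
Ka = x²/(0.0545 − x) = 2.22 × 10^-11
Neglecting x in the denominator: x = √(2.22 × 10^-11 × 0.0545) = 1.10 × 10^-6 M
pH = −log[H+] = −log(1.10 × 10^-6) = 5.96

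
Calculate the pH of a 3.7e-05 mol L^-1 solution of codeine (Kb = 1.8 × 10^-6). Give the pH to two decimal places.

pH = 8.86

C18H21NO3 + H2O ⇌ C18H22NO3+ + OH-
Kb = [OH-]²/(3.7e-05 − [OH-]) = 1.8 × 10^-6
Here C₀/Kb ≈ 20.6, so the small-[OH-] approximation fails. Use the quadratic:
[OH-] = [−1.8e-06 + √(1.8e-06² + 2.66e-10)]/2 = 7.31 × 10^-6 M
pOH = 5.14, so pH = 14.00 − pOH = 8.86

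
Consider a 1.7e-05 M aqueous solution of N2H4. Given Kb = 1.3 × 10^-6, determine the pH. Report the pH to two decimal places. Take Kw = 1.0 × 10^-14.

N2H4 + H2O ⇌ N2H5+ + OH-
Kb = [OH-]²/(1.7e-05 − [OH-]) = 1.3 × 10^-6
[OH-] is not negligible relative to C₀; solve [OH-]² + 1.3e-06·[OH-] − 2.21e-11 = 0.
[OH-] = (−Kb + √(Kb² + 4·Kb·C₀))/2 = 4.10 × 10^-6 M
pOH = −log(4.10 × 10^-6) = 5.39; pH = 14.00 − 5.39 = 8.61

pH = 8.61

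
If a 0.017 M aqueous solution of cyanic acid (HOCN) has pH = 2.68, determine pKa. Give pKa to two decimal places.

pKa = 3.53

[H+] = 10^(-2.68) = 2.09 × 10^-3 M
At equilibrium [HA] = 0.017 − 2.09 × 10^-3 = 1.49 × 10^-2 M
Ka = [H+][A-]/[HA] = (2.09 × 10^-3)² / 1.49 × 10^-2 = 2.93 × 10^-4
pKa = -log(2.93 × 10^-4) = 3.53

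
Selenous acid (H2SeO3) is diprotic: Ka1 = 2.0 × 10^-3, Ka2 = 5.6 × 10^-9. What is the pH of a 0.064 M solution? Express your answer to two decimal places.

pH = 1.98

Since Ka1 ≫ Ka2, the first ionization dominates [H+].
Ka1 = x²/(0.064 − x) = 2.0 × 10^-3
Solving the quadratic: x = (−Ka1 + √(Ka1² + 4·Ka1·C₀))/2 = 1.04 × 10^-2 M
pH = −log(1.04 × 10^-2) = 1.98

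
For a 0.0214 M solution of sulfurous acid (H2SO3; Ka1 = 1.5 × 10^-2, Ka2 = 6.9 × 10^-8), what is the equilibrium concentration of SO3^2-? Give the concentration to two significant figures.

6.9 × 10^-8 M

First ionization gives [H+] ≈ [HSO3-] = 1.19 × 10^-2 M.
Second step: Ka2 = [H+][SO3^2-]/[HSO3-] ≈ [SO3^2-] (since [H+] ≈ [HSO3-]).
So [SO3^2-] ≈ Ka2.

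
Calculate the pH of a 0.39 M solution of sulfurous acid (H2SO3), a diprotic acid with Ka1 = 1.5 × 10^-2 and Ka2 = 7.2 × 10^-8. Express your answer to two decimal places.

Ka1 ≫ Ka2, so treat the first dissociation as the only significant source of H+.
Ka1 = x²/(0.39 − x) = 1.5 × 10^-2
Solving the quadratic: x = (−Ka1 + √(Ka1² + 4·Ka1·C₀))/2 = 6.94 × 10^-2 M
pH = −log(6.94 × 10^-2) = 1.16

pH = 1.16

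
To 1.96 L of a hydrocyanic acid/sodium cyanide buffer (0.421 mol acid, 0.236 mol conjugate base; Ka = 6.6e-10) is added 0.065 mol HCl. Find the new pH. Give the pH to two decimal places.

After neutralization: n(HCN) = 0.486 mol, n(CN-) = 0.171 mol.
pKa = −log(6.6 × 10^-10) = 9.180
pH = pKa + log([A⁻]/[HA]) = 9.180 + log(0.171/0.486) = 9.180 -0.454

pH = 8.73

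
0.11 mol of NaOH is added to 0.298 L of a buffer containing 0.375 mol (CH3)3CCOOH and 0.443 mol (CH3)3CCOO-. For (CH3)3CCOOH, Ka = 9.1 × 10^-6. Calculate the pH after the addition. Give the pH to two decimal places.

pH = 5.36

After neutralization: n((CH3)3CCOOH) = 0.265 mol, n((CH3)3CCOO-) = 0.553 mol.
pKa = −log(9.1 × 10^-6) = 5.041
pH = pKa + log(n_(CH3)3CCOO-/n_(CH3)3CCOOH) = 5.041 + log(0.553/0.265) = 5.041 + (+0.319)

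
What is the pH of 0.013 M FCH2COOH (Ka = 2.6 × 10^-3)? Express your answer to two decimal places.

pH = 2.33

FCH2COOH ⇌ FCH2COO- + H+
From the ICE table, Ka = x²/(0.013 − x) = 2.6 × 10^-3.
x is not negligible relative to C₀; solve x² + 0.0026·x − 3.38e-05 = 0.
x = [−0.0026 + √(0.0026² + 0.000135)]/2 = 4.66 × 10^-3 M
pH = −log[H+] = −log(4.66 × 10^-3) = 2.33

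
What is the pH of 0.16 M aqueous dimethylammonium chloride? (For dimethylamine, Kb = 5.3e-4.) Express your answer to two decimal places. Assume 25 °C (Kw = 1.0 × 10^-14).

pH = 5.76

(CH3)2NH2+ is the conjugate acid of the weak base (CH3)2NH.
Ka = Kw/Kb = 1.0×10^-14 / 5.3 × 10^-4 = 1.89 × 10^-11
From the ICE table, Ka = x²/(0.16 − x) = 1.89 × 10^-11.
Assume x ≪ 0.16: x ≈ √(1.89 × 10^-11 × 0.16) = 1.74 × 10^-6 M
(x/C₀ = 0.0011% < 5%, so the approximation holds.)
pH = −log(1.74 × 10^-6) = 5.76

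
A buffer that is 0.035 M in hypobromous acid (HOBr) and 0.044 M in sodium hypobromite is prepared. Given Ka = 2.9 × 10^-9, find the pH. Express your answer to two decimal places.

pH = 8.64

pKa = −log(2.9 × 10^-9) = 8.538
Using pH = pKa + log([base]/[acid]) with [base]/[acid] = 0.044/0.035:
pH = 8.538 + (+0.099) = 8.64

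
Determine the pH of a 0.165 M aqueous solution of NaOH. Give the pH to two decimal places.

pH = 13.22

NaOH is a strong base; [OH-] = 0.165 M.
pOH = -log(0.165) = 0.78
pH = 14.00 - 0.78 = 13.22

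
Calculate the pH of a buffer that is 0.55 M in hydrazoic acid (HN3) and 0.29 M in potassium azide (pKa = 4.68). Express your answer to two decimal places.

Henderson–Hasselbalch: pH = pKa + log([N3-]/[HN3]) = 4.68 + log(0.29/0.55)
pH = 4.68 + (-0.278) = 4.40

pH = 4.40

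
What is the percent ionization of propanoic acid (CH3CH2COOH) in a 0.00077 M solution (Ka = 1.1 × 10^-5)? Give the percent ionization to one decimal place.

CH3CH2COOH ⇌ CH3CH2COO- + H+; let x = [H+] at equilibrium.
Ka = x²/(C₀ − x); solving the quadratic gives x = 8.67 × 10^-5 M.
Fraction ionized = 8.67 × 10^-5 / 0.00077 = 0.1126 → 11.3%

11.3%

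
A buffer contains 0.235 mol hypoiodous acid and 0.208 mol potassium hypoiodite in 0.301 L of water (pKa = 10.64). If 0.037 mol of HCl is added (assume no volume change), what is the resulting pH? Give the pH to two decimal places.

pH = 10.44

Added H+ converts OI- to HOI: HOI → 0.272 mol, OI- → 0.171 mol.
pH = pKa + log(n_OI-/n_HOI) = 10.64 + log(0.171/0.272) = 10.64 + (-0.202)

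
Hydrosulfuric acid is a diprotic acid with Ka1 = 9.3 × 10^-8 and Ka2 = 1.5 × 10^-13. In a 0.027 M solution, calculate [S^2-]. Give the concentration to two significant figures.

1.5 × 10^-13 M

First ionization gives [H+] ≈ [HS-] = 5.01 × 10^-5 M.
Second step: Ka2 = [H+][S^2-]/[HS-] ≈ [S^2-] (since [H+] ≈ [HS-]).
So [S^2-] ≈ Ka2.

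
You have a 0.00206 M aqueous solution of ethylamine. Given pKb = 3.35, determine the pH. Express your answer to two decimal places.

C2H5NH2 + H2O ⇌ C2H5NH3+ + OH-
Kb = 10^(−3.35) = 4.47 × 10^-4
Kb = x²/(0.00206 − x) = 4.47 × 10^-4
Here C₀/Kb ≈ 4.61, so the small-x approximation fails. Use the quadratic:
x = (−Kb + √(Kb² + 4·Kb·C₀))/2 = 7.62 × 10^-4 M
pOH = 3.12, so pH = 14.00 − pOH = 10.88

pH = 10.88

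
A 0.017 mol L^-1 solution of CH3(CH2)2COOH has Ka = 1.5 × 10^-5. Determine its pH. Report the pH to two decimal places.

CH3(CH2)2COOH ⇌ CH3(CH2)2COO- + H+
Let x = [H+] at equilibrium. Ka = x²/(0.017 − x).
Neglecting x in the denominator: x = √(1.5 × 10^-5 × 0.017) = 5.05 × 10^-4 M
(x/C₀ = 3% < 5%, so the approximation holds.)
pH = −log(5.05 × 10^-4) = 3.30

pH = 3.30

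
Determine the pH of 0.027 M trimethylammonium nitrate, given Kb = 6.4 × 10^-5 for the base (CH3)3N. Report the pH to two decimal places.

(CH3)3NH+ is the conjugate acid of the weak base (CH3)3N.
Ka = Kw/Kb = 1.0×10^-14 / 6.4 × 10^-5 = 1.56 × 10^-10
Ka = [H+]²/(0.027 − [H+]) = 1.56 × 10^-10
Neglecting [H+] in the denominator: [H+] = √(1.56 × 10^-10 × 0.027) = 2.05 × 10^-6 M
Check: 0.0076% ionized — well under 5%, approximation valid.
pH = −log(2.05 × 10^-6) = 5.69

pH = 5.69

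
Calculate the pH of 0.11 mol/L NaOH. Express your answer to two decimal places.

pH = 13.04

NaOH is a strong base; [OH-] = 0.11 M.
pOH = -log(0.11) = 0.96
pH = 14.00 - 0.96 = 13.04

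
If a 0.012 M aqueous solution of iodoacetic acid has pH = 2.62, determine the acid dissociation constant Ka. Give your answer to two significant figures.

Ka = 6.0 × 10^-4

[H+] = 10^(-2.62) = 2.40 × 10^-3 M
At equilibrium [HA] = 0.012 − 2.40 × 10^-3 = 9.60 × 10^-3 M
Ka = [H+][A-]/[HA] = (2.40 × 10^-3)² / 9.60 × 10^-3 = 6.0 × 10^-4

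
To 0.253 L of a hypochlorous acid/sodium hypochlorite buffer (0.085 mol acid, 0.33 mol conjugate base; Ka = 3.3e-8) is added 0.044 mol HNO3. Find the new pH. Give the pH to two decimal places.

After neutralization: n(HOCl) = 0.129 mol, n(OCl-) = 0.286 mol.
pKa = −log(3.3 × 10^-8) = 7.481
pH = pKa + log([A⁻]/[HA]) = 7.481 + log(0.286/0.129) = 7.481 +0.346

pH = 7.83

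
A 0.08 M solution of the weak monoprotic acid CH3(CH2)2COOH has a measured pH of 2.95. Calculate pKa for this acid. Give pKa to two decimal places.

pKa = 4.80

[H+] = 10^(-2.95) = 1.12 × 10^-3 M
At equilibrium [HA] = 0.08 − 1.12 × 10^-3 = 7.89 × 10^-2 M
Ka = [H+][A-]/[HA] = (1.12 × 10^-3)² / 7.89 × 10^-2 = 1.59 × 10^-5
pKa = -log(1.59 × 10^-5) = 4.80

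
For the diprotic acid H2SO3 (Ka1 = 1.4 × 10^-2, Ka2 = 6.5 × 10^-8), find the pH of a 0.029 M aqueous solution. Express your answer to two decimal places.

pH = 1.84

Since Ka1 ≫ Ka2, the first ionization dominates [H+].
Ka1 = x²/(0.029 − x) = 1.4 × 10^-2
Solving the quadratic: x = (−Ka1 + √(Ka1² + 4·Ka1·C₀))/2 = 1.43 × 10^-2 M
pH = −log(1.43 × 10^-2) = 1.84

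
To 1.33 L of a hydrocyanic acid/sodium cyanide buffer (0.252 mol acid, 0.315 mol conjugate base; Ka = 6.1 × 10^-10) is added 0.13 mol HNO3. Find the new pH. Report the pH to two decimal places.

Added H+ converts CN- to HCN: HCN → 0.382 mol, CN- → 0.185 mol.
pKa = −log(6.1 × 10^-10) = 9.215
pH = pKa + log([A⁻]/[HA]) = 9.215 + log(0.185/0.382) = 9.215 -0.315

pH = 8.90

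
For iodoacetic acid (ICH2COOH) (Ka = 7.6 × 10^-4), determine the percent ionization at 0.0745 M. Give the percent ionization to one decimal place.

ICH2COOH ⇌ ICH2COO- + H+; let x = [H+] at equilibrium.
Ka = x²/(C₀ − x); solving the quadratic gives x = 7.15 × 10^-3 M.
Fraction ionized = 7.15 × 10^-3 / 0.0745 = 0.0960 → 9.6%

9.6%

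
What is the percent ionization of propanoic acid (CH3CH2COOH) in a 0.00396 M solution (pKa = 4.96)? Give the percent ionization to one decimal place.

CH3CH2COOH ⇌ CH3CH2COO- + H+; let x = [H+] at equilibrium.
Ka = 10^(−4.96) = 1.10 × 10^-5
Ka = x²/(C₀ − x); solving the quadratic gives x = 2.03 × 10^-4 M.
% ionization = x/C₀ × 100% = 2.03 × 10^-4/0.00396 × 100% = 5.1%

5.1%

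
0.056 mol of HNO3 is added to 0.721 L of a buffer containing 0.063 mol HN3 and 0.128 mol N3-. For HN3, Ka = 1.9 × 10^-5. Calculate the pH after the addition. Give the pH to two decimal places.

pH = 4.50

After neutralization: n(HN3) = 0.119 mol, n(N3-) = 0.072 mol.
pKa = −log(1.9 × 10^-5) = 4.721
Henderson–Hasselbalch with mole ratio 0.072/0.119: pH = 4.721 + (-0.218)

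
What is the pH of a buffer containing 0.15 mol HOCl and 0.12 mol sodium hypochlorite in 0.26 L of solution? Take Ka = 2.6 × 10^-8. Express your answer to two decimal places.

pH = 7.49

pKa = −log(2.6 × 10^-8) = 7.585
Using pH = pKa + log([base]/[acid]) with [base]/[acid] = 0.12/0.15:
pH = 7.585 + (-0.097) = 7.49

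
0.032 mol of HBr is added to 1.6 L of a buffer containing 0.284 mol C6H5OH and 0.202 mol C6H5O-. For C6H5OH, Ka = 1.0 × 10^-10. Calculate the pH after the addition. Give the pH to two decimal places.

pH = 9.73

After neutralization: n(C6H5OH) = 0.316 mol, n(C6H5O-) = 0.17 mol.
pKa = −log(1.0 × 10^-10) = 10.000
pH = pKa + log([A⁻]/[HA]) = 10.000 + log(0.17/0.316) = 10.000 -0.269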